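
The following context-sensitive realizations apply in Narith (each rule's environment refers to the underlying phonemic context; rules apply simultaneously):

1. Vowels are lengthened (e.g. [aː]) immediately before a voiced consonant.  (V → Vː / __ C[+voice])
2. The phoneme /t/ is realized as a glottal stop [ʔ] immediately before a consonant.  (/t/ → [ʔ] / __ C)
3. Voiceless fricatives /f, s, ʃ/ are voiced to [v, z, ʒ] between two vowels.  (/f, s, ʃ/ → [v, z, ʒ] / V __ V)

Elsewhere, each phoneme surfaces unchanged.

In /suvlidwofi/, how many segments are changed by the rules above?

Segments that undergo a rule: /u/ → [uː] (rule 1); /i/ → [iː] (rule 1); /f/ → [v] (rule 3).
All other segments surface unchanged.

3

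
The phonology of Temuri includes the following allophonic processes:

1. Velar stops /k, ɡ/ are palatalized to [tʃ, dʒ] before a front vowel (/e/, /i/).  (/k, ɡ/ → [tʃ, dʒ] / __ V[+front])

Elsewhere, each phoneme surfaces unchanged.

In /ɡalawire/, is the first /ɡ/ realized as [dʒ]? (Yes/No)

No

/ɡ/ (word-initial) fails the environment for rule 1, so it stays [ɡ].
The actual realization is [ɡ], not [dʒ].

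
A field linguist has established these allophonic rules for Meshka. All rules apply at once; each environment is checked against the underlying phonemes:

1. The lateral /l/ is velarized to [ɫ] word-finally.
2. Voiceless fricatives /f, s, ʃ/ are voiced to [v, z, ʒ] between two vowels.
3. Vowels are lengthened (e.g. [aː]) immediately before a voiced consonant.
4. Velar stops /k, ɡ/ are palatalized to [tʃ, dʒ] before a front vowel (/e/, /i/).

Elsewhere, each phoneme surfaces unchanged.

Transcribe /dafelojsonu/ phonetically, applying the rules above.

/d/ (word-initial): no rule targets it → [d].
/a/ (between /d/ and /f/): rule 3 targets it, but not before a voiced consonant → unchanged [a].
/f/ (between /a/ and /e/) occurs between two vowels → [v] by rule 2.
/e/ (between /f/ and /l/): before a voiced consonant, so rule 3 applies → [eː].
/l/ (between /e/ and /o/) fails the environment for rule 1, so it stays [l].
/o/ — between /l/ and /j/, before a voiced consonant — surfaces as [oː] (rule 3).
/j/ (between /o/ and /s/): no rule targets it → [j].
/s/ (between /j/ and /o/): rule 2 targets it, but not between two vowels → unchanged [s].
/o/ meets the environment for rule 3 (before a voiced consonant) → [oː].
/n/ (between /o/ and /u/) is unaffected → [n].
/u/ (word-final) is in the target of rule 3 but the environment (before a voiced consonant) is not met → [u].

[daveːloːjsoːnu]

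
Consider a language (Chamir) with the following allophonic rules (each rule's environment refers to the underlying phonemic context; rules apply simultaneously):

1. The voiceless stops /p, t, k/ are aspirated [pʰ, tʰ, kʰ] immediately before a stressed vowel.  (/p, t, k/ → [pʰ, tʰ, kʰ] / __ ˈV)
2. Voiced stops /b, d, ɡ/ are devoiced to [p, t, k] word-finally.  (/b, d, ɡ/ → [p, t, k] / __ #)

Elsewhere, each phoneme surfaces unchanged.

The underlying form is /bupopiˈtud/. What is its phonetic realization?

[bupopiˈtʰut]

/b/ (word-initial): rule 2 targets it, but not word-finally → unchanged [b].
/u/ (between /b/ and /p/): no rule targets it → [u].
/p/ (between /u/ and /o/) is in the target of rule 1 but the environment (immediately before a stressed vowel) is not met → [p].
/o/ — not in any rule's target class → [o].
/p/ (between /o/ and /i/) fails the environment for rule 1, so it stays [p].
/i/ (between /p/ and /t/) is unaffected → [i].
/t/ meets the environment for rule 1 (immediately before a stressed vowel) → [tʰ].
/u/ stays [u].
/d/ (word-final): word-finally, so rule 2 applies → [t].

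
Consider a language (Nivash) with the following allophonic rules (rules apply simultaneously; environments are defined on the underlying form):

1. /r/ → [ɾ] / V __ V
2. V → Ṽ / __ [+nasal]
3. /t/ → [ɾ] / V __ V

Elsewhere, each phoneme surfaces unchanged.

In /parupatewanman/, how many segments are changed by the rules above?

Segments that undergo a rule: /r/ → [ɾ] (rule 1); /t/ → [ɾ] (rule 3); /a/ → [ã] (rule 2); /a/ → [ã] (rule 2).
All other segments surface unchanged.

4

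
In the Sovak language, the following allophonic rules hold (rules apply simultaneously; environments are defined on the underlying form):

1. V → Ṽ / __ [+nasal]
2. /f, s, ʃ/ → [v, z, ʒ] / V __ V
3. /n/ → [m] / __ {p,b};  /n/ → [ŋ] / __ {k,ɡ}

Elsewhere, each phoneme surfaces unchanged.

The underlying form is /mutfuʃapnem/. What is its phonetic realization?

/m/ (word-initial) is unaffected → [m].
/u/ (between /m/ and /t/): rule 1 targets it, but not before a nasal consonant → unchanged [u].
/t/ (between /u/ and /f/): no rule targets it → [t].
/f/ (between /t/ and /u/) fails the environment for rule 2, so it stays [f].
/u/ (between /f/ and /ʃ/) fails the environment for rule 1, so it stays [u].
Rule 2 applies to /ʃ/ (between /u/ and /a/: between two vowels) → [ʒ].
/a/ (between /ʃ/ and /p/): rule 1 targets it, but not before a nasal consonant → unchanged [a].
/p/ (between /a/ and /n/): no rule targets it → [p].
/n/ — between /p/ and /e/; rule 3 does not apply here → [n].
Rule 1 applies to /e/ (between /n/ and /m/: before a nasal consonant) → [ẽ].
/m/ (word-final) is unaffected → [m].

[mutfuʒapnẽm]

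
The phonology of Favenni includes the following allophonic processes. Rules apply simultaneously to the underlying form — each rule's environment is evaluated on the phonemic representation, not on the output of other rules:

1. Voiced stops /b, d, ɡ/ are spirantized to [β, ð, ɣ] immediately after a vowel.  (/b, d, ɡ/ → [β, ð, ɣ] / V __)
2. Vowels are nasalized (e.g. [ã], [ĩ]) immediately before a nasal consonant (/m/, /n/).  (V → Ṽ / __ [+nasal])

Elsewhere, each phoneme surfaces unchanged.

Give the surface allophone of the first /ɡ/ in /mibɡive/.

/ɡ/ — between /b/ and /i/; rule 1 does not apply here → [ɡ].

[ɡ]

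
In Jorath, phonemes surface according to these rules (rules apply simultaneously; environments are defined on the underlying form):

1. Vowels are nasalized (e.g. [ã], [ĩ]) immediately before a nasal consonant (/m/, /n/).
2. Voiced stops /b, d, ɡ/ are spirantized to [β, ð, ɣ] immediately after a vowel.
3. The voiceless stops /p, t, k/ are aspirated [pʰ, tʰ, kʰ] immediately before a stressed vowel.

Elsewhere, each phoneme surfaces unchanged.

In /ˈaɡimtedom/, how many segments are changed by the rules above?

Segments that undergo a rule: /ɡ/ → [ɣ] (rule 2); /i/ → [ĩ] (rule 1); /d/ → [ð] (rule 2); /o/ → [õ] (rule 1).
All other segments surface unchanged.

4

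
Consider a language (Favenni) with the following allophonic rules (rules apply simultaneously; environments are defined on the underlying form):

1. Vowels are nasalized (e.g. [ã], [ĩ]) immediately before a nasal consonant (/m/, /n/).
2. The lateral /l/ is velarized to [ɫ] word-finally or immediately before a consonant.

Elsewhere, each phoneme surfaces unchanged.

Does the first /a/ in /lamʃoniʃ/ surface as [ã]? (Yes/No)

Yes

/a/ meets the environment for rule 1 (before a nasal consonant) → [ã].
The actual realization is [ã], which matches [ã].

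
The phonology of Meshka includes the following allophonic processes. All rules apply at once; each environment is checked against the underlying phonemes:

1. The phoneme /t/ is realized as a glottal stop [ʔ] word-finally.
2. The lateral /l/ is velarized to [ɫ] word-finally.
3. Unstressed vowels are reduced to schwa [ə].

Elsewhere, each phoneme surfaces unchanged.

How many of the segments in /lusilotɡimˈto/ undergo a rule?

4

Segments that undergo a rule: /u/ → [ə] (rule 3); /i/ → [ə] (rule 3); /o/ → [ə] (rule 3); /i/ → [ə] (rule 3).
All other segments surface unchanged.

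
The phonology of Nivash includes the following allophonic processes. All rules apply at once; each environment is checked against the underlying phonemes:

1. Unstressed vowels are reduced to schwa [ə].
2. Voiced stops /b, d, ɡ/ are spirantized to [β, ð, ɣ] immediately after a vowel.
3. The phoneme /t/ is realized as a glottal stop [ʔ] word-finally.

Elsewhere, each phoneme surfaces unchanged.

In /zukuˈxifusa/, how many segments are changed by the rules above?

Segments that undergo a rule: /u/ → [ə] (rule 1); /u/ → [ə] (rule 1); /u/ → [ə] (rule 1); /a/ → [ə] (rule 1).
All other segments surface unchanged.

4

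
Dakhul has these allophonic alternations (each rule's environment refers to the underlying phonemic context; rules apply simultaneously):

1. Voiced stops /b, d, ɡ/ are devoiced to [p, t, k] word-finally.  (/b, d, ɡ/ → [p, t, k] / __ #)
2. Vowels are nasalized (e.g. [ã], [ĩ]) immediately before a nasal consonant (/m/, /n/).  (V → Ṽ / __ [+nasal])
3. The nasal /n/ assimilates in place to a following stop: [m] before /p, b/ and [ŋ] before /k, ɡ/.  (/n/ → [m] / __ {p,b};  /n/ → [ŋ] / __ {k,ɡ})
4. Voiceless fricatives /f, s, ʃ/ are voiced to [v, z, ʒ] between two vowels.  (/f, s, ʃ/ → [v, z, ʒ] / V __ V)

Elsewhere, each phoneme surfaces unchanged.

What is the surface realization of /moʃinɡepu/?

[moʒĩŋɡepu]

/m/ (word-initial): no rule targets it → [m].
/o/ (between /m/ and /ʃ/) fails the environment for rule 2, so it stays [o].
/ʃ/ (between /o/ and /i/): between two vowels, so rule 4 applies → [ʒ].
/i/ (between /ʃ/ and /n/): before a nasal consonant, so rule 2 applies → [ĩ].
/n/ (between /i/ and /ɡ/): before a labial or velar stop, so rule 3 applies → [ŋ].
/ɡ/ (between /n/ and /e/) is in the target of rule 1 but the environment (word-finally) is not met → [ɡ].
/e/ — between /ɡ/ and /p/; rule 2 does not apply here → [e].
/p/ (between /e/ and /u/): no rule targets it → [p].
/u/ — word-final; rule 2 does not apply here → [u].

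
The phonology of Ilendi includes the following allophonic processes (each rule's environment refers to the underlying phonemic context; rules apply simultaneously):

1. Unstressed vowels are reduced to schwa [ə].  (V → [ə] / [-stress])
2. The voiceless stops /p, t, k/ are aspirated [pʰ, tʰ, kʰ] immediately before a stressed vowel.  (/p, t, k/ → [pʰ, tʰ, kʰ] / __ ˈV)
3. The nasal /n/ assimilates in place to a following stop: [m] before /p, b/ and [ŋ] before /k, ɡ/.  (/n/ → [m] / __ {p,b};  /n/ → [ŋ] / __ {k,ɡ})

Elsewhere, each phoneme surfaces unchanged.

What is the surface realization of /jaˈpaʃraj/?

[jəˈpʰaʃrəj]

/j/ stays [j].
/a/ meets the environment for rule 1 (in an unstressed syllable) → [ə].
/p/ — between /a/ and /a/, immediately before a stressed vowel — surfaces as [pʰ] (rule 2).
/a/ (between /p/ and /ʃ/) is in the target of rule 1 but the environment (in an unstressed syllable) is not met → [a].
/ʃ/ (between /a/ and /r/) is unaffected → [ʃ].
/r/ — not in any rule's target class → [r].
/a/ (between /r/ and /j/): in an unstressed syllable, so rule 1 applies → [ə].
/j/ stays [j].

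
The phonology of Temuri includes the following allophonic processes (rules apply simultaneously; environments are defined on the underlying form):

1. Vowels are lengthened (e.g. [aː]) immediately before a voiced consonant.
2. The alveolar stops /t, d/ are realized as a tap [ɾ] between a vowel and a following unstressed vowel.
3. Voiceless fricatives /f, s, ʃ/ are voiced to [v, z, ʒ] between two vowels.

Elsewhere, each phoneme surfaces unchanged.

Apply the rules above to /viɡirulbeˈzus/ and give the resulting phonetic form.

[viːɡiːruːlbeːˈzus]

/v/ — not in any rule's target class → [v].
/i/ — between /v/ and /ɡ/, before a voiced consonant — surfaces as [iː] (rule 1).
/ɡ/ stays [ɡ].
/i/ (between /ɡ/ and /r/): before a voiced consonant, so rule 1 applies → [iː].
/r/ — not in any rule's target class → [r].
Rule 1 applies to /u/ (between /r/ and /l/: before a voiced consonant) → [uː].
/l/ — not in any rule's target class → [l].
/b/ stays [b].
Rule 1 applies to /e/ (between /b/ and /z/: before a voiced consonant) → [eː].
/z/ (between /e/ and /u/): no rule targets it → [z].
/u/ (between /z/ and /s/) is in the target of rule 1 but the environment (before a voiced consonant) is not met → [u].
/s/ (word-final) is in the target of rule 3 but the environment (between two vowels) is not met → [s].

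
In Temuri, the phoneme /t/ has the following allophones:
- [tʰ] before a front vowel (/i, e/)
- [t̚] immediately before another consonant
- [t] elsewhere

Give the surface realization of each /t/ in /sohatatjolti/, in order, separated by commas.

Occurrence 1 (position 5): no conditioning environment matches → elsewhere allophone [t].
Occurrence 2 (position 7): immediately before another consonant → [t̚].
Occurrence 3 (position 11): before a front vowel (/i, e/) → [tʰ].

[t], [t̚], [tʰ]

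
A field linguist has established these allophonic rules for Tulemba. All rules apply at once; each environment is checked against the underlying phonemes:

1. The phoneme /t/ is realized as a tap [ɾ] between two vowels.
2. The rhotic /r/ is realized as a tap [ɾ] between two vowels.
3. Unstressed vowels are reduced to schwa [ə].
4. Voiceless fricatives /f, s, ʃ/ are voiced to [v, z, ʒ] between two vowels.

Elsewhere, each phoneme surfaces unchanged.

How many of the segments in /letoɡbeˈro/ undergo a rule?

Segments that undergo a rule: /e/ → [ə] (rule 3); /t/ → [ɾ] (rule 1); /o/ → [ə] (rule 3); /e/ → [ə] (rule 3); /r/ → [ɾ] (rule 2).
All other segments surface unchanged.

5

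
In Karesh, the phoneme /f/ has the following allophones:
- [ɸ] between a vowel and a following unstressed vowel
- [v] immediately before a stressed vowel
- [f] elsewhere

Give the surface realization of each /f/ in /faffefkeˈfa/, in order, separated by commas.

Occurrence 1 (position 1): no conditioning environment matches → elsewhere allophone [f].
Occurrence 2 (position 3): no conditioning environment matches → elsewhere allophone [f].
Occurrence 3 (position 4): no conditioning environment matches → elsewhere allophone [f].
Occurrence 4 (position 6): no conditioning environment matches → elsewhere allophone [f].
Occurrence 5 (position 9): immediately before a stressed vowel → [v].

[f], [f], [f], [f], [v]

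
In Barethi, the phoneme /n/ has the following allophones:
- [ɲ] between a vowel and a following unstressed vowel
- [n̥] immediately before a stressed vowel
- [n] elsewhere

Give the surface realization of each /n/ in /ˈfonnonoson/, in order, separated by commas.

[n], [n], [ɲ], [n]

Occurrence 1 (position 3): no conditioning environment matches → elsewhere allophone [n].
Occurrence 2 (position 4): no conditioning environment matches → elsewhere allophone [n].
Occurrence 3 (position 6): between a vowel and a following unstressed vowel → [ɲ].
Occurrence 4 (position 10): no conditioning environment matches → elsewhere allophone [n].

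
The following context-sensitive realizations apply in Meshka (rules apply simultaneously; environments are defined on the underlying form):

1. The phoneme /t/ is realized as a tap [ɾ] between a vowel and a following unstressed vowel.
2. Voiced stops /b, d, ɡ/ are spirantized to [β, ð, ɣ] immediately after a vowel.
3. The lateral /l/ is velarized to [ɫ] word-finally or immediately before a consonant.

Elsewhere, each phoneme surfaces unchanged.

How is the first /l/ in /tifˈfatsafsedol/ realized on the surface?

/l/ meets the environment for rule 3 (word-finally or immediately before a consonant) → [ɫ].

[ɫ]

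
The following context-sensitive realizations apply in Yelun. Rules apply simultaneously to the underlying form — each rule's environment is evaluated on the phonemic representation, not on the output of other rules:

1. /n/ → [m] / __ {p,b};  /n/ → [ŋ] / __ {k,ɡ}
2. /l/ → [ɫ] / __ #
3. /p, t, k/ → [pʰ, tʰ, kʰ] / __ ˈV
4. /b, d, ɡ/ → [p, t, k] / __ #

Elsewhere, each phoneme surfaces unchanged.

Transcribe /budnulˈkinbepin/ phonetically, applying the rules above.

[budnulˈkʰimbepin]

/b/ — word-initial; rule 4 does not apply here → [b].
/u/ (between /b/ and /d/) is unaffected → [u].
/d/ — between /u/ and /n/; rule 4 does not apply here → [d].
/n/ (between /d/ and /u/): rule 1 targets it, but not before a labial or velar stop → unchanged [n].
/u/ (between /n/ and /l/) is unaffected → [u].
/l/ (between /u/ and /k/) is in the target of rule 2 but the environment (word-finally) is not met → [l].
/k/ (between /l/ and /i/) occurs immediately before a stressed vowel → [kʰ] by rule 3.
/i/ — not in any rule's target class → [i].
/n/ meets the environment for rule 1 (before a labial or velar stop) → [m].
/b/ — between /n/ and /e/; rule 4 does not apply here → [b].
/e/ (between /b/ and /p/): no rule targets it → [e].
/p/ (between /e/ and /i/) fails the environment for rule 3, so it stays [p].
/i/ — not in any rule's target class → [i].
/n/ (word-final) is in the target of rule 1 but the environment (before a labial or velar stop) is not met → [n].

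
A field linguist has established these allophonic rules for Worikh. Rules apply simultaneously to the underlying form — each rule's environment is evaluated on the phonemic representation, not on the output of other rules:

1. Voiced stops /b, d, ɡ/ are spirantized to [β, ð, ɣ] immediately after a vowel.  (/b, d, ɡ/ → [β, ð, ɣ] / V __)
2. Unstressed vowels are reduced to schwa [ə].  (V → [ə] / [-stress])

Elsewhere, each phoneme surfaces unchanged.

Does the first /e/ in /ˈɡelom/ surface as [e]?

/e/ — between /ɡ/ and /l/; rule 2 does not apply here → [e].
The actual realization is [e], which matches [e].

Yes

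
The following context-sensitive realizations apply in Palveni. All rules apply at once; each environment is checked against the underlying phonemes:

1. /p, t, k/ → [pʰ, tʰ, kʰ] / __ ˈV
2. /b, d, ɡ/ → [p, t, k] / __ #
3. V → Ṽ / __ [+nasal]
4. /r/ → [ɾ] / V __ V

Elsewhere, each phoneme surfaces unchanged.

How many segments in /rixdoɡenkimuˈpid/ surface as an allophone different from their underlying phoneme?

4

Segments that undergo a rule: /e/ → [ẽ] (rule 3); /i/ → [ĩ] (rule 3); /p/ → [pʰ] (rule 1); /d/ → [t] (rule 2).
All other segments surface unchanged.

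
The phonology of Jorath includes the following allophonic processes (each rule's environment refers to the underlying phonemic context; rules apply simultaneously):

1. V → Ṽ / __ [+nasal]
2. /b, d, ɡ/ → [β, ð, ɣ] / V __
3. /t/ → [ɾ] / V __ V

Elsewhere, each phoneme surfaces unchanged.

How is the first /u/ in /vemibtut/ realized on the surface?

[u]

/u/ (between /t/ and /t/) is in the target of rule 1 but the environment (before a nasal consonant) is not met → [u].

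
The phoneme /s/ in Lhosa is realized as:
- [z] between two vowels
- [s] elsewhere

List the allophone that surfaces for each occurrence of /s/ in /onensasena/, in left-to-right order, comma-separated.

Occurrence 1 (position 5): no conditioning environment matches → elsewhere allophone [s].
Occurrence 2 (position 7): between two vowels → [z].

[s], [z]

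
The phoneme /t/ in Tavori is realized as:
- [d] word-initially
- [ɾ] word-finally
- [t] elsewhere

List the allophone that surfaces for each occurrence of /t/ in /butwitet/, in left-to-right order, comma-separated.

Occurrence 1 (position 3): no conditioning environment matches → elsewhere allophone [t].
Occurrence 2 (position 6): no conditioning environment matches → elsewhere allophone [t].
Occurrence 3 (position 8): word-finally → [ɾ].

[t], [t], [ɾ]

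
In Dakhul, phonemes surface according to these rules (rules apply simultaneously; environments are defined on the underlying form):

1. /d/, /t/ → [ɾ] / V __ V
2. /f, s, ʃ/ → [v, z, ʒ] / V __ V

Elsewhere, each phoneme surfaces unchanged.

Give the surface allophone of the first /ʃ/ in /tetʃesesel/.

/ʃ/ (between /t/ and /e/) fails the environment for rule 2, so it stays [ʃ].

[ʃ]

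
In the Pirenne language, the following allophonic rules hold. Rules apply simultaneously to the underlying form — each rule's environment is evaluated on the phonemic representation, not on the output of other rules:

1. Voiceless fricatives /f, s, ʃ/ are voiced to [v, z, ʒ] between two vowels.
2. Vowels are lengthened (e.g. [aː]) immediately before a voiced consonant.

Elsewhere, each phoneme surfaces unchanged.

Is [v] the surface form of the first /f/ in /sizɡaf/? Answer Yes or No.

/f/ — word-final; rule 1 does not apply here → [f].
The actual realization is [f], not [v].

No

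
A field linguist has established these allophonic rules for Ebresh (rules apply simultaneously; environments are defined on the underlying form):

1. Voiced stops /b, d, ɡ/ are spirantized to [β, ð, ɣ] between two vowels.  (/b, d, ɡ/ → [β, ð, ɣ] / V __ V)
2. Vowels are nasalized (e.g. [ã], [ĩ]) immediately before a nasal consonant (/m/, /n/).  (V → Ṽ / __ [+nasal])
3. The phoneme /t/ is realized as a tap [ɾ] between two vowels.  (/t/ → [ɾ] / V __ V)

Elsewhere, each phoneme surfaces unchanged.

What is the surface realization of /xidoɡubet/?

[xiðoɣuβet]

/i/ (between /x/ and /d/): rule 2 targets it, but not before a nasal consonant → unchanged [i].
/d/ — between /i/ and /o/, between two vowels — surfaces as [ð] (rule 1).
/o/ (between /d/ and /ɡ/) fails the environment for rule 2, so it stays [o].
Rule 1 applies to /ɡ/ (between /o/ and /u/: between two vowels) → [ɣ].
/u/ — between /ɡ/ and /b/; rule 2 does not apply here → [u].
/b/ meets the environment for rule 1 (between two vowels) → [β].
/e/ (between /b/ and /t/) fails the environment for rule 2, so it stays [e].
/t/ (word-final) fails the environment for rule 3, so it stays [t].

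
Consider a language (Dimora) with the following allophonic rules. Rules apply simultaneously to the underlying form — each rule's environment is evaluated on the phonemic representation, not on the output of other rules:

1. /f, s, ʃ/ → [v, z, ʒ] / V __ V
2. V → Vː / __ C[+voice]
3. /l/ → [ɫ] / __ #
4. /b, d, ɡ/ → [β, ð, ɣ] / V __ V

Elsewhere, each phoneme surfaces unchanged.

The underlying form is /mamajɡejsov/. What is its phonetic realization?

/m/ — not in any rule's target class → [m].
/a/ (between /m/ and /m/) occurs before a voiced consonant → [aː] by rule 2.
/m/ (between /a/ and /a/): no rule targets it → [m].
/a/ (between /m/ and /j/): before a voiced consonant, so rule 2 applies → [aː].
/j/ stays [j].
/ɡ/ (between /j/ and /e/) is in the target of rule 4 but the environment (between two vowels) is not met → [ɡ].
/e/ (between /ɡ/ and /j/) occurs before a voiced consonant → [eː] by rule 2.
/j/ (between /e/ and /s/) is unaffected → [j].
/s/ (between /j/ and /o/): rule 1 targets it, but not between two vowels → unchanged [s].
/o/ meets the environment for rule 2 (before a voiced consonant) → [oː].
/v/ (word-final) is unaffected → [v].

[maːmaːjɡeːjsoːv]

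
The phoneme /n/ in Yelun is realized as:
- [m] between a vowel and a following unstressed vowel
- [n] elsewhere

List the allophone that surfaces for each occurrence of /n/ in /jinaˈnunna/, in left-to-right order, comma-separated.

Occurrence 1 (position 3): between a vowel and a following unstressed vowel → [m].
Occurrence 2 (position 5): no conditioning environment matches → elsewhere allophone [n].
Occurrence 3 (position 7): no conditioning environment matches → elsewhere allophone [n].
Occurrence 4 (position 8): no conditioning environment matches → elsewhere allophone [n].

[m], [n], [n], [n]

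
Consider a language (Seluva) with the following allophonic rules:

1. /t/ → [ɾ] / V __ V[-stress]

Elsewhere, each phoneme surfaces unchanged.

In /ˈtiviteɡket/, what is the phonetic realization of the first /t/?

/t/ (word-initial) is in the target of rule 1 but the environment (between a vowel and a following unstressed vowel) is not met → [t].

[t]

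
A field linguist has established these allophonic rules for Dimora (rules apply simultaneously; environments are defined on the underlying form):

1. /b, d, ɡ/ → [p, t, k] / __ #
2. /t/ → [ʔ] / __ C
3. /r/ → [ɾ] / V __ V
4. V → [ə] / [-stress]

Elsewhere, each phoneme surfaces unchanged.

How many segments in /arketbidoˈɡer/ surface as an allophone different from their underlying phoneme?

Segments that undergo a rule: /a/ → [ə] (rule 4); /e/ → [ə] (rule 4); /t/ → [ʔ] (rule 2); /i/ → [ə] (rule 4); /o/ → [ə] (rule 4).
All other segments surface unchanged.

5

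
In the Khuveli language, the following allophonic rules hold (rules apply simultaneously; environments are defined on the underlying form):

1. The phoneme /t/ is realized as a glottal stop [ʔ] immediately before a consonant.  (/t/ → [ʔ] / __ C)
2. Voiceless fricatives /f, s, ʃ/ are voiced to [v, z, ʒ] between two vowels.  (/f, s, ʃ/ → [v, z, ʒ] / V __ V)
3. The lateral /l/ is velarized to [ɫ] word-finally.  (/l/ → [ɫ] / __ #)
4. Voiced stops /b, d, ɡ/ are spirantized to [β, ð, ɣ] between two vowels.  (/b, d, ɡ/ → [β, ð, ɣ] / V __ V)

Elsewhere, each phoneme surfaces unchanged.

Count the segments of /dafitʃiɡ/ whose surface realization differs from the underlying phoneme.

2

Segments that undergo a rule: /f/ → [v] (rule 2); /t/ → [ʔ] (rule 1).
All other segments surface unchanged.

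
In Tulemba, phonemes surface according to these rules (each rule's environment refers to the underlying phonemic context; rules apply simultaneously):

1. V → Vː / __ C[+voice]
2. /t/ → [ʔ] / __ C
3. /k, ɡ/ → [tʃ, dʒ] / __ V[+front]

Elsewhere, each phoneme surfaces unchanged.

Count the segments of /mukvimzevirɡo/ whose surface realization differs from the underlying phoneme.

3

Segments that undergo a rule: /i/ → [iː] (rule 1); /e/ → [eː] (rule 1); /i/ → [iː] (rule 1).
All other segments surface unchanged.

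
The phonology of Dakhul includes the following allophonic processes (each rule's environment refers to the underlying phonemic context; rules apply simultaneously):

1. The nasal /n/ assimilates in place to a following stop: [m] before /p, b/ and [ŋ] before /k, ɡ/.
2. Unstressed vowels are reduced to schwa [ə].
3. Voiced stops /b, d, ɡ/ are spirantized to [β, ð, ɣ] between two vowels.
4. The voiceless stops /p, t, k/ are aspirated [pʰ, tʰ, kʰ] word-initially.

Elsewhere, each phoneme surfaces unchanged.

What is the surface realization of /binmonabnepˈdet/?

/b/ (word-initial): rule 3 targets it, but not between two vowels → unchanged [b].
/i/ — between /b/ and /n/, in an unstressed syllable — surfaces as [ə] (rule 2).
/n/ (between /i/ and /m/): rule 1 targets it, but not before a labial or velar stop → unchanged [n].
/m/ — not in any rule's target class → [m].
/o/ (between /m/ and /n/) occurs in an unstressed syllable → [ə] by rule 2.
/n/ (between /o/ and /a/) fails the environment for rule 1, so it stays [n].
/a/ (between /n/ and /b/): in an unstressed syllable, so rule 2 applies → [ə].
/b/ — between /a/ and /n/; rule 3 does not apply here → [b].
/n/ — between /b/ and /e/; rule 1 does not apply here → [n].
/e/ meets the environment for rule 2 (in an unstressed syllable) → [ə].
/p/ (between /e/ and /d/) fails the environment for rule 4, so it stays [p].
/d/ — between /p/ and /e/; rule 3 does not apply here → [d].
/e/ (between /d/ and /t/) fails the environment for rule 2, so it stays [e].
/t/ — word-final; rule 4 does not apply here → [t].

[bənmənəbnəpˈdet]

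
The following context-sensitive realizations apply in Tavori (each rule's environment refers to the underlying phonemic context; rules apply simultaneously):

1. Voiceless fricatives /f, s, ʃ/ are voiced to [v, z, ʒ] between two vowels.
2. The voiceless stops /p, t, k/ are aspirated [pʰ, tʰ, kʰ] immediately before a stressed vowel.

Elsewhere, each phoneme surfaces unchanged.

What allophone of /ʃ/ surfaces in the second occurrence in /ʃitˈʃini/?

[ʃ]

/ʃ/ (between /t/ and /i/): rule 1 targets it, but not between two vowels → unchanged [ʃ].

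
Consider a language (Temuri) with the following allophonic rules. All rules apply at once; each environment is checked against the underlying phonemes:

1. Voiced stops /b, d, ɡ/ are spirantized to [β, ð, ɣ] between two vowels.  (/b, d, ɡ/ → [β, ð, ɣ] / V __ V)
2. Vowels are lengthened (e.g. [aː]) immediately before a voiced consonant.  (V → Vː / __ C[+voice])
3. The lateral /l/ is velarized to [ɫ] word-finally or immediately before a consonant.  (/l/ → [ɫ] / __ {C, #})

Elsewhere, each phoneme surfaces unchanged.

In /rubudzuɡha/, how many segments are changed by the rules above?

4

Segments that undergo a rule: /u/ → [uː] (rule 2); /b/ → [β] (rule 1); /u/ → [uː] (rule 2); /u/ → [uː] (rule 2).
All other segments surface unchanged.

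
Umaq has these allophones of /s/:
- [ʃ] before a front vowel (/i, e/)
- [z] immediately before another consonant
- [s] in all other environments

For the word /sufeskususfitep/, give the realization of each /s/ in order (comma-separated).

Occurrence 1 (position 1): no conditioning environment matches → elsewhere allophone [s].
Occurrence 2 (position 5): immediately before another consonant → [z].
Occurrence 3 (position 8): no conditioning environment matches → elsewhere allophone [s].
Occurrence 4 (position 10): immediately before another consonant → [z].

[s], [z], [s], [z]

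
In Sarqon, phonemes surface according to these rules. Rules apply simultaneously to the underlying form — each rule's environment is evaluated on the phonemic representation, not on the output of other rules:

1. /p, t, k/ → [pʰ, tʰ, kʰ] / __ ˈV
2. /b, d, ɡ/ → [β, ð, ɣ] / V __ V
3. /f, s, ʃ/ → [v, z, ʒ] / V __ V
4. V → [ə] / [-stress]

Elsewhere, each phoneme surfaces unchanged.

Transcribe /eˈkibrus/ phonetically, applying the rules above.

/e/ (word-initial): in an unstressed syllable, so rule 4 applies → [ə].
/k/ (between /e/ and /i/): immediately before a stressed vowel, so rule 1 applies → [kʰ].
/i/ (between /k/ and /b/) is in the target of rule 4 but the environment (in an unstressed syllable) is not met → [i].
/b/ (between /i/ and /r/) fails the environment for rule 2, so it stays [b].
/r/ — not in any rule's target class → [r].
/u/ (between /r/ and /s/) occurs in an unstressed syllable → [ə] by rule 4.
/s/ (word-final): rule 3 targets it, but not between two vowels → unchanged [s].

[əˈkʰibrəs]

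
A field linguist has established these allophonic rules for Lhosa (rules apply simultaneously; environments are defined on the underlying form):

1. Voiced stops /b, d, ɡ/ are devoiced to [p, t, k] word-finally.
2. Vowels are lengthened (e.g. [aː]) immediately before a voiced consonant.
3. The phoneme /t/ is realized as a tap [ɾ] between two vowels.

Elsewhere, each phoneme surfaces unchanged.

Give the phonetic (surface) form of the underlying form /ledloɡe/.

/e/ (between /l/ and /d/) occurs before a voiced consonant → [eː] by rule 2.
/d/ (between /e/ and /l/) fails the environment for rule 1, so it stays [d].
/o/ — between /l/ and /ɡ/, before a voiced consonant — surfaces as [oː] (rule 2).
/ɡ/ — between /o/ and /e/; rule 1 does not apply here → [ɡ].
/e/ (word-final) is in the target of rule 2 but the environment (before a voiced consonant) is not met → [e].

[leːdloːɡe]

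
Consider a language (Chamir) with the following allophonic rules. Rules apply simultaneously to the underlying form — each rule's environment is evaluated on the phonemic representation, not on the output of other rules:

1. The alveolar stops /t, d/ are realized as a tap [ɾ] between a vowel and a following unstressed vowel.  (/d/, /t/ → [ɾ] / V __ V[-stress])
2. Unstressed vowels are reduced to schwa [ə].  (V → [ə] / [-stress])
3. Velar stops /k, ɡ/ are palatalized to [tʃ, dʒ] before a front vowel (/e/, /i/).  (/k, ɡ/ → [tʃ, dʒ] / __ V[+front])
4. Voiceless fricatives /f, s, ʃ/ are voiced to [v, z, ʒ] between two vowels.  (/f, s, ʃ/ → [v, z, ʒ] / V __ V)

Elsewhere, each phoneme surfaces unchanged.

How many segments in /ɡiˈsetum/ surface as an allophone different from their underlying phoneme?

5

Segments that undergo a rule: /ɡ/ → [dʒ] (rule 3); /i/ → [ə] (rule 2); /s/ → [z] (rule 4); /t/ → [ɾ] (rule 1); /u/ → [ə] (rule 2).
All other segments surface unchanged.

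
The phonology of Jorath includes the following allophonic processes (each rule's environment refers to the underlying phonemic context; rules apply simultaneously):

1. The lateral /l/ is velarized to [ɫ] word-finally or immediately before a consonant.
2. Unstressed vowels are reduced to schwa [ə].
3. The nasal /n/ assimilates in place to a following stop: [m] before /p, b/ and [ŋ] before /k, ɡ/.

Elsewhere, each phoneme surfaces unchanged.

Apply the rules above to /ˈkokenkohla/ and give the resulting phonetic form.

/k/ stays [k].
/o/ (between /k/ and /k/) is in the target of rule 2 but the environment (in an unstressed syllable) is not met → [o].
/k/ (between /o/ and /e/): no rule targets it → [k].
Rule 2 applies to /e/ (between /k/ and /n/: in an unstressed syllable) → [ə].
/n/ — between /e/ and /k/, before a labial or velar stop — surfaces as [ŋ] (rule 3).
/k/ (between /n/ and /o/): no rule targets it → [k].
/o/ meets the environment for rule 2 (in an unstressed syllable) → [ə].
/h/ stays [h].
/l/ (between /h/ and /a/) is in the target of rule 1 but the environment (word-finally or immediately before a consonant) is not met → [l].
/a/ meets the environment for rule 2 (in an unstressed syllable) → [ə].

[ˈkokəŋkəhlə]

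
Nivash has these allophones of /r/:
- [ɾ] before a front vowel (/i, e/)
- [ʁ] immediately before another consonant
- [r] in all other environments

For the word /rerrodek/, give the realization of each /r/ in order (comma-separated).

[ɾ], [ʁ], [r]

Occurrence 1 (position 1): before a front vowel (/i, e/) → [ɾ].
Occurrence 2 (position 3): immediately before another consonant → [ʁ].
Occurrence 3 (position 4): no conditioning environment matches → elsewhere allophone [r].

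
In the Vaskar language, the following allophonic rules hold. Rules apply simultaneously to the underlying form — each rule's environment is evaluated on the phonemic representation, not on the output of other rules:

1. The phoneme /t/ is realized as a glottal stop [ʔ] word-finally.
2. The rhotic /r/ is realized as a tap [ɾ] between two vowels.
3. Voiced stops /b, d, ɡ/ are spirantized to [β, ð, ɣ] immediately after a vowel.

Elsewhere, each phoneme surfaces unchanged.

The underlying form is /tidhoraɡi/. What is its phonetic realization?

[tiðhoɾaɣi]

/t/ (word-initial) is in the target of rule 1 but the environment (word-finally) is not met → [t].
/i/ — not in any rule's target class → [i].
Rule 3 applies to /d/ (between /i/ and /h/: immediately after a vowel) → [ð].
/h/ — not in any rule's target class → [h].
/o/ stays [o].
/r/ (between /o/ and /a/): between two vowels, so rule 2 applies → [ɾ].
/a/ (between /r/ and /ɡ/) is unaffected → [a].
/ɡ/ (between /a/ and /i/) occurs immediately after a vowel → [ɣ] by rule 3.
/i/ — not in any rule's target class → [i].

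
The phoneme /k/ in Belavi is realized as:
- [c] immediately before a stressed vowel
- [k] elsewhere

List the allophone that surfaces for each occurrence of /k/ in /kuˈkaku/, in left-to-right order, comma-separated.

Occurrence 1 (position 1): no conditioning environment matches → elsewhere allophone [k].
Occurrence 2 (position 3): immediately before a stressed vowel → [c].
Occurrence 3 (position 5): no conditioning environment matches → elsewhere allophone [k].

[k], [c], [k]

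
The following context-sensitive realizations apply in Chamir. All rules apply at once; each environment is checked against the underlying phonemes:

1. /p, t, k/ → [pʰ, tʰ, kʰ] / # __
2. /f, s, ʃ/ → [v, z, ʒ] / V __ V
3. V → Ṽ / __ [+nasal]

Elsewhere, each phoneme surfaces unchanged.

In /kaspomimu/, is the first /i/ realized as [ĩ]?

/i/ (between /m/ and /m/) occurs before a nasal consonant → [ĩ] by rule 3.
The actual realization is [ĩ], which matches [ĩ].

Yes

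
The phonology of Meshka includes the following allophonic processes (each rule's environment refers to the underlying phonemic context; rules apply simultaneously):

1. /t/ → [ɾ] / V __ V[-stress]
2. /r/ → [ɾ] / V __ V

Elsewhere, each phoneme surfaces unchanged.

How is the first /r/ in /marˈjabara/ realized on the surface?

[r]

/r/ (between /a/ and /j/) is in the target of rule 2 but the environment (between two vowels) is not met → [r].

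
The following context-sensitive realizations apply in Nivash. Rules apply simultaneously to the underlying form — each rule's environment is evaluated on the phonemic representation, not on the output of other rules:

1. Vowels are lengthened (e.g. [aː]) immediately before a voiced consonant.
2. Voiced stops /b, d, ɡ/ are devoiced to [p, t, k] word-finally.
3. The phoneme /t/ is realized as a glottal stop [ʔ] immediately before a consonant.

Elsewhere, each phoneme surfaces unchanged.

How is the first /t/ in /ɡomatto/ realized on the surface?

/t/ meets the environment for rule 3 (immediately before a consonant) → [ʔ].

[ʔ]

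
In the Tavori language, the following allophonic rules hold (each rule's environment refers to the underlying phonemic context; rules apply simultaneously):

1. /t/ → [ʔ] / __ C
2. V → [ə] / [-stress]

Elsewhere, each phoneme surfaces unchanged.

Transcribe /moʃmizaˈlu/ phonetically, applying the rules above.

/m/ (word-initial) is unaffected → [m].
/o/ (between /m/ and /ʃ/) occurs in an unstressed syllable → [ə] by rule 2.
/ʃ/ stays [ʃ].
/m/ (between /ʃ/ and /i/) is unaffected → [m].
/i/ meets the environment for rule 2 (in an unstressed syllable) → [ə].
/z/ stays [z].
/a/ meets the environment for rule 2 (in an unstressed syllable) → [ə].
/l/ — not in any rule's target class → [l].
/u/ (word-final) is in the target of rule 2 but the environment (in an unstressed syllable) is not met → [u].

[məʃməzəˈlu]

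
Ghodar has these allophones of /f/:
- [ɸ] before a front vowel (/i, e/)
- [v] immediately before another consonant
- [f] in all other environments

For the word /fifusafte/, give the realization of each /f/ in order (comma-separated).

[ɸ], [f], [v]

Occurrence 1 (position 1): before a front vowel (/i, e/) → [ɸ].
Occurrence 2 (position 3): no conditioning environment matches → elsewhere allophone [f].
Occurrence 3 (position 7): immediately before another consonant → [v].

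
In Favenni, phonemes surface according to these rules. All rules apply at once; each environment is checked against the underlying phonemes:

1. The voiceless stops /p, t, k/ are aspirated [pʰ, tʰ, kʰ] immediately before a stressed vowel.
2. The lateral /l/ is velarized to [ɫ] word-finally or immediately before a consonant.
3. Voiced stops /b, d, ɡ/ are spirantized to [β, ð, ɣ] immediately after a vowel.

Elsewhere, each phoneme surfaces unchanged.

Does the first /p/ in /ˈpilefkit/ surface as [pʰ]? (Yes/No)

/p/ meets the environment for rule 1 (immediately before a stressed vowel) → [pʰ].
The actual realization is [pʰ], which matches [pʰ].

Yes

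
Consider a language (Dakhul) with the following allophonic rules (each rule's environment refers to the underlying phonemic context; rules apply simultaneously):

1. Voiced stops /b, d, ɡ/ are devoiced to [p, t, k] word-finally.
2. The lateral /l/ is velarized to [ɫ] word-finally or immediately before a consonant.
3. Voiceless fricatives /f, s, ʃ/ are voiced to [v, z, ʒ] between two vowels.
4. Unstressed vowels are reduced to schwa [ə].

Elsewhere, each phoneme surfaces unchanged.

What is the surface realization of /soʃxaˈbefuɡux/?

/s/ (word-initial) is in the target of rule 3 but the environment (between two vowels) is not met → [s].
Rule 4 applies to /o/ (between /s/ and /ʃ/: in an unstressed syllable) → [ə].
/ʃ/ (between /o/ and /x/) fails the environment for rule 3, so it stays [ʃ].
/a/ (between /x/ and /b/) occurs in an unstressed syllable → [ə] by rule 4.
/b/ (between /a/ and /e/) is in the target of rule 1 but the environment (word-finally) is not met → [b].
/e/ (between /b/ and /f/): rule 4 targets it, but not in an unstressed syllable → unchanged [e].
/f/ meets the environment for rule 3 (between two vowels) → [v].
/u/ (between /f/ and /ɡ/) occurs in an unstressed syllable → [ə] by rule 4.
/ɡ/ (between /u/ and /u/) fails the environment for rule 1, so it stays [ɡ].
/u/ — between /ɡ/ and /x/, in an unstressed syllable — surfaces as [ə] (rule 4).

[səʃxəˈbevəɡəx]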